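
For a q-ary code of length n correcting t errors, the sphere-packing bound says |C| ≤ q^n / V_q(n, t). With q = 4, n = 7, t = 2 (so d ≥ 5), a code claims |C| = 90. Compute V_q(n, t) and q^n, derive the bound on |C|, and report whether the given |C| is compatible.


V_q(n, t) = 211, q^n = 16384, Hamming bound = 77, |C| = 90 > bound (violated).

Step 1: Compute V_q(n, t) = Σ_{j=0}^2 C(n, j) (q−1)^j.
  j = 0: C(7,0)·(3)^0 = 1·1 = 1.
  j = 1: C(7,1)·(3)^1 = 7·3 = 21.
  j = 2: C(7,2)·(3)^2 = 21·9 = 189.
  V_q(n, t) = 1 + 21 + 189 = 211.
Step 2: q^n = 4^7 = 16384.
Step 3: Hamming bound ⌊q^n / V_q(n,t)⌋ = ⌊16384/211⌋ = 77.
Step 4: Compare |C| = 90 to 77: violated.
The claimed |C| lies above the Hamming bound, so no 4-ary code of length 7 with d ≥ 5 can have 90 codewords.


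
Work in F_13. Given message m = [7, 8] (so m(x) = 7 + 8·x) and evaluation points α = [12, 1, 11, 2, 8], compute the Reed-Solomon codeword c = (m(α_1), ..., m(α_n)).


c = [12, 2, 4, 10, 6]

Message polynomial: m(x) = 7 + 8·x (mod 13).
For each evaluation point α_i, compute m(α_i) mod 13:
  α_1 = 12: Horner steps 8 → 12, so m(12) = 12.
  α_2 = 1: Horner steps 8 → 2, so m(1) = 2.
  α_3 = 11: Horner steps 8 → 4, so m(11) = 4.
  α_4 = 2: Horner steps 8 → 10, so m(2) = 10.
  α_5 = 8: Horner steps 8 → 6, so m(8) = 6.
Codeword c = [12, 2, 4, 10, 6] ∈ F_13^5.


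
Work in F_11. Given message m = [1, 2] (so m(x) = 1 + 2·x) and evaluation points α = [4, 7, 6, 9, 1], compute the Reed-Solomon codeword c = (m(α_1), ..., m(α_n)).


c = [9, 4, 2, 8, 3]

Message polynomial: m(x) = 1 + 2·x (mod 11).
For each evaluation point α_i, compute m(α_i) mod 11:
  α_1 = 4: Horner steps 2 → 9, so m(4) = 9.
  α_2 = 7: Horner steps 2 → 4, so m(7) = 4.
  α_3 = 6: Horner steps 2 → 2, so m(6) = 2.
  α_4 = 9: Horner steps 2 → 8, so m(9) = 8.
  α_5 = 1: Horner steps 2 → 3, so m(1) = 3.
Codeword c = [9, 4, 2, 8, 3] ∈ F_11^5.


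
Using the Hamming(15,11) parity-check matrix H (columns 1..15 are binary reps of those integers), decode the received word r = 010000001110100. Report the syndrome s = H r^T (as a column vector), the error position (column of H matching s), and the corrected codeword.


s = (0, 1, 1, 1)^T, error position = 7, corrected codeword c = 010000101110100

Compute s = H r^T mod 2 one row at a time:
  s_1 = 0 + 1 + 1 + 1 + 0 + 1 + 0 + 0 = 4 ≡ 0 (mod 2).
  s_2 = 0 + 0 + 0 + 0 + 0 + 1 + 0 + 0 = 1 ≡ 1 (mod 2).
  s_3 = 1 + 0 + 0 + 0 + 1 + 1 + 0 + 0 = 3 ≡ 1 (mod 2).
  s_4 = 0 + 0 + 0 + 0 + 1 + 1 + 1 + 0 = 3 ≡ 1 (mod 2).
s = (0, 1, 1, 1)^T — this equals column 7 of H (binary 0111), so error is at position 7.
Correct: flip bit 7 of r = 010000001110100 to get c = 010000101110100.


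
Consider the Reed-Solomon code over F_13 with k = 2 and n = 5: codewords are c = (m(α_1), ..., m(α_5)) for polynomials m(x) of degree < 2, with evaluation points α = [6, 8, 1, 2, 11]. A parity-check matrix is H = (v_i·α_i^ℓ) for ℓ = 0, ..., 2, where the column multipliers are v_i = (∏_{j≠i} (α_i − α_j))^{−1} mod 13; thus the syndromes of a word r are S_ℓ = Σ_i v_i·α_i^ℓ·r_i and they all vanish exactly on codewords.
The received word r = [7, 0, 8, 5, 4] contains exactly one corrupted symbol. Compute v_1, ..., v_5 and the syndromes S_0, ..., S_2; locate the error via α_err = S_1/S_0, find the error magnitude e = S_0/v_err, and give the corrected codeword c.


S = (8, 9, 2), error at position 1, error magnitude e = 1, c = [6, 0, 8, 5, 4].

Step 1: column multipliers v_i = (∏_{j≠i}(α_i − α_j))^{−1} mod 13.
  i = 1 (α = 6): (6−8)(6−1)(6−2)(6−11) = (−2)·5·4·(−5) = 200 ≡ 5, so v_1 = 5^{−1} = 8 (mod 13).
  i = 2 (α = 8): (8−6)(8−1)(8−2)(8−11) = 2·7·6·(−3) = −252 ≡ 8, so v_2 = 8^{−1} = 5 (mod 13).
  i = 3 (α = 1): (1−6)(1−8)(1−2)(1−11) = (−5)·(−7)·(−1)·(−10) = 350 ≡ 12, so v_3 = 12^{−1} = 12 (mod 13).
  i = 4 (α = 2): (2−6)(2−8)(2−1)(2−11) = (−4)·(−6)·1·(−9) = −216 ≡ 5, so v_4 = 5^{−1} = 8 (mod 13).
  i = 5 (α = 11): (11−6)(11−8)(11−1)(11−2) = 5·3·10·9 = 1350 ≡ 11, so v_5 = 11^{−1} = 6 (mod 13).
  v = [8, 5, 12, 8, 6].
Step 2: syndromes of r = [7, 0, 8, 5, 4] (all sums mod 13).
  S_0 = Σ v_i r_i = 8·7 + 5·0 + 12·8 + 8·5 + 6·4 = 216 ≡ 8.
  S_1 = Σ v_i α_i r_i = 8·6·7 + 5·8·0 + 12·1·8 + 8·2·5 + 6·11·4 = 776 ≡ 9.
  α_i^2 mod 13 = [10, 12, 1, 4, 4].
  S_2 = Σ v_i α_i^2 r_i = 8·10·7 + 5·12·0 + 12·1·8 + 8·4·5 + 6·4·4 = 912 ≡ 2.
  S = (8, 9, 2) ≠ 0, so r is not a codeword (an error is present).
Step 3: locate the error. For a single error e at position i, S_ℓ = v_i·e·α_i^ℓ, so α_err = S_1/S_0.
  S_0^{−1} = 8^{−1} = 5 (mod 13), so α_err = 9·5 = 45 ≡ 6 = α_1. Error position i = 1.
  Consistency check: S_2/S_1 = 2·3 = 6 ≡ 6 = α_err ✓ (single-error assumption holds).
Step 4: error magnitude e = S_0/v_1 = S_0·∏_{j≠1}(α_1 − α_j) = 8·5 = 40 ≡ 1 (mod 13).
Step 5: correct position 1: c_1 = r_1 − e = 7 − 1 ≡ 6 (mod 13). Hence c = [6, 0, 8, 5, 4].
  Check: interpolating c through the α_i gives m(x) = 11 + 10·x (degree < 2) with m(α_i) = c_i for every i, so c is indeed a codeword.


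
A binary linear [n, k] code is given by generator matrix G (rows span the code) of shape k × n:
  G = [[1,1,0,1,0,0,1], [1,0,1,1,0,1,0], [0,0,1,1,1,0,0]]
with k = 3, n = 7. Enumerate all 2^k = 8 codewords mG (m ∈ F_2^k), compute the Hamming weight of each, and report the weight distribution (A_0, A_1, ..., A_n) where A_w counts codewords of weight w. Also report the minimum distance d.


Weight distribution: A_0 = 1, A_3 = 2, A_4 = 3, A_5 = 2. Minimum distance d = 3.

Enumerate all 2^3 = 8 messages m ∈ F_2^3.
For each, compute codeword c = mG in F_2^7, then tally its weight.
  m = 000 → c = 0000000, weight = 0.
  m = 100 → c = 1101001, weight = 4.
  m = 010 → c = 1011010, weight = 4.
  m = 110 → c = 0110011, weight = 4.
  m = 001 → c = 0011100, weight = 3.
  m = 101 → c = 1110101, weight = 5.
  m = 011 → c = 1000110, weight = 3.
  m = 111 → c = 0101111, weight = 5.
Tally weights:
  weight 0: 1 codewords.
  weight 3: 2 codewords.
  weight 4: 3 codewords.
  weight 5: 2 codewords.
Minimum distance d = smallest w > 0 with A_w > 0 = 3.
Sanity: Σ A_w = 8 = 2^3 = 8 ✓.


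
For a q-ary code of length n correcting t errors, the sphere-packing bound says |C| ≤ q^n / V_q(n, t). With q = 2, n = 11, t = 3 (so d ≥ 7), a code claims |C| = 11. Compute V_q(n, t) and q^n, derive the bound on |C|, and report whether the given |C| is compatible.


V_q(n, t) = 232, q^n = 2048, Hamming bound = 8, |C| = 11 > bound (violated).

Step 1: Compute V_q(n, t) = Σ_{j=0}^3 C(n, j) (q−1)^j.
  j = 0: C(11,0)·(1)^0 = 1·1 = 1.
  j = 1: C(11,1)·(1)^1 = 11·1 = 11.
  j = 2: C(11,2)·(1)^2 = 55·1 = 55.
  j = 3: C(11,3)·(1)^3 = 165·1 = 165.
  V_q(n, t) = 1 + 11 + 55 + 165 = 232.
Step 2: q^n = 2^11 = 2048.
Step 3: Hamming bound ⌊q^n / V_q(n,t)⌋ = ⌊2048/232⌋ = 8.
Step 4: Compare |C| = 11 to 8: violated.
The claimed |C| lies above the Hamming bound, so no 2-ary code of length 11 with d ≥ 7 can have 11 codewords.


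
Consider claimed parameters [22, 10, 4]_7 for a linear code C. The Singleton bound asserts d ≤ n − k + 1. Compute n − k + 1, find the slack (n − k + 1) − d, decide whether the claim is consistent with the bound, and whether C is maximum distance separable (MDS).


Singleton RHS = n − k + 1 = 13, slack = 9, bound satisfied, not MDS.

Singleton bound: d ≤ n − k + 1.
Here n = 22, k = 10, so n − k + 1 = 13.
Given d = 4, check d ≤ 13: YES.
Slack = (n − k + 1) − d = 9.
The code is NOT MDS (slack = 9 > 0).
Description: the claimed parameters are [22, 10, 4]_7; such a code would be non-MDS.


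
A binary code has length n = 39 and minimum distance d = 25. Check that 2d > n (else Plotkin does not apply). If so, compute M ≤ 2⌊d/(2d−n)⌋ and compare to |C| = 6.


Plotkin bound M ≤ 4; given |C| = 6 > bound (violated).

Check applicability: 2d = 50, n = 39.
2d − n = 11 > 0, so Plotkin applies.
Compute d/(2d−n) = 25/11 ≈ 2.2727.
⌊d/(2d−n)⌋ = 2.
Plotkin bound: M ≤ 2·2 = 4.
Given |C| = 6, check: VIOLATED.
This |C| is above the Plotkin bound, so no binary code with n = 39, d = 25 and 6 codewords exists.


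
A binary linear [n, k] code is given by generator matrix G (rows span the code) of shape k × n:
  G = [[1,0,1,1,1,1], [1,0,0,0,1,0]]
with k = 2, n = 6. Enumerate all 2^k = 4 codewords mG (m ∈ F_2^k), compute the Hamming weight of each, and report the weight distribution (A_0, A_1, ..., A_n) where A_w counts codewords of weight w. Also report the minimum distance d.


Weight distribution: A_0 = 1, A_2 = 1, A_3 = 1, A_5 = 1. Minimum distance d = 2.

Enumerate all 2^2 = 4 messages m ∈ F_2^2.
For each, compute codeword c = mG in F_2^6, then tally its weight.
  m = 00 → c = 000000, weight = 0.
  m = 10 → c = 101111, weight = 5.
  m = 01 → c = 100010, weight = 2.
  m = 11 → c = 001101, weight = 3.
Tally weights:
  weight 0: 1 codewords.
  weight 2: 1 codewords.
  weight 3: 1 codewords.
  weight 5: 1 codewords.
Minimum distance d = smallest w > 0 with A_w > 0 = 2.
Sanity: Σ A_w = 4 = 2^2 = 4 ✓.


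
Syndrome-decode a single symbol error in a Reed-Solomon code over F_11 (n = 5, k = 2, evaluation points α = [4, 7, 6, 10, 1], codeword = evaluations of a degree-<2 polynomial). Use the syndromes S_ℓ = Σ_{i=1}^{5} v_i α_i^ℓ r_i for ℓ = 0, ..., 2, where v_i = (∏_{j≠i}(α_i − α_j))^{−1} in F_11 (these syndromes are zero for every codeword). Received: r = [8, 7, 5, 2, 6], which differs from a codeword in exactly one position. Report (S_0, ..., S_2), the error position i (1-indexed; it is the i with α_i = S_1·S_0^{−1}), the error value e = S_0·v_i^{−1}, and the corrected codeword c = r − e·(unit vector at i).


S = (9, 3, 1), error at position 1, error magnitude e = 7, c = [1, 7, 5, 2, 6].

Step 1: column multipliers v_i = (∏_{j≠i}(α_i − α_j))^{−1} mod 11.
  i = 1 (α = 4): (4−7)(4−6)(4−10)(4−1) = (−3)·(−2)·(−6)·3 = −108 ≡ 2, so v_1 = 2^{−1} = 6 (mod 11).
  i = 2 (α = 7): (7−4)(7−6)(7−10)(7−1) = 3·1·(−3)·6 = −54 ≡ 1, so v_2 = 1^{−1} = 1 (mod 11).
  i = 3 (α = 6): (6−4)(6−7)(6−10)(6−1) = 2·(−1)·(−4)·5 = 40 ≡ 7, so v_3 = 7^{−1} = 8 (mod 11).
  i = 4 (α = 10): (10−4)(10−7)(10−6)(10−1) = 6·3·4·9 = 648 ≡ 10, so v_4 = 10^{−1} = 10 (mod 11).
  i = 5 (α = 1): (1−4)(1−7)(1−6)(1−10) = (−3)·(−6)·(−5)·(−9) = 810 ≡ 7, so v_5 = 7^{−1} = 8 (mod 11).
  v = [6, 1, 8, 10, 8].
Step 2: syndromes of r = [8, 7, 5, 2, 6] (all sums mod 11).
  S_0 = Σ v_i r_i = 6·8 + 1·7 + 8·5 + 10·2 + 8·6 = 163 ≡ 9.
  S_1 = Σ v_i α_i r_i = 6·4·8 + 1·7·7 + 8·6·5 + 10·10·2 + 8·1·6 = 729 ≡ 3.
  α_i^2 mod 11 = [5, 5, 3, 1, 1].
  S_2 = Σ v_i α_i^2 r_i = 6·5·8 + 1·5·7 + 8·3·5 + 10·1·2 + 8·1·6 = 463 ≡ 1.
  S = (9, 3, 1) ≠ 0, so r is not a codeword (an error is present).
Step 3: locate the error. For a single error e at position i, S_ℓ = v_i·e·α_i^ℓ, so α_err = S_1/S_0.
  S_0^{−1} = 9^{−1} = 5 (mod 11), so α_err = 3·5 = 15 ≡ 4 = α_1. Error position i = 1.
  Consistency check: S_2/S_1 = 1·4 = 4 ≡ 4 = α_err ✓ (single-error assumption holds).
Step 4: error magnitude e = S_0/v_1 = S_0·∏_{j≠1}(α_1 − α_j) = 9·2 = 18 ≡ 7 (mod 11).
Step 5: correct position 1: c_1 = r_1 − e = 8 − 7 ≡ 1 (mod 11). Hence c = [1, 7, 5, 2, 6].
  Check: interpolating c through the α_i gives m(x) = 4 + 2·x (degree < 2) with m(α_i) = c_i for every i, so c is indeed a codeword.


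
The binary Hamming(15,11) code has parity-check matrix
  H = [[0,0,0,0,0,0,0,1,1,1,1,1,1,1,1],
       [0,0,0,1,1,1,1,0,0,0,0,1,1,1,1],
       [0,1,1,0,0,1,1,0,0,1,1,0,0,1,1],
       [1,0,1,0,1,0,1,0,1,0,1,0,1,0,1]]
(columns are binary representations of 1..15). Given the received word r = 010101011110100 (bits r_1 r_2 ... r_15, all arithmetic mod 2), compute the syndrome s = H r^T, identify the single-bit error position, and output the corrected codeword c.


s = (1, 1, 0, 1)^T, error position = 13, corrected codeword c = 010101011110000

Compute s = H r^T mod 2 one row at a time:
  s_1 = 1 + 1 + 1 + 1 + 0 + 1 + 0 + 0 = 5 ≡ 1 (mod 2).
  s_2 = 1 + 0 + 1 + 0 + 0 + 1 + 0 + 0 = 3 ≡ 1 (mod 2).
  s_3 = 1 + 0 + 1 + 0 + 1 + 1 + 0 + 0 = 4 ≡ 0 (mod 2).
  s_4 = 0 + 0 + 0 + 0 + 1 + 1 + 1 + 0 = 3 ≡ 1 (mod 2).
s = (1, 1, 0, 1)^T — this equals column 13 of H (binary 1101), so error is at position 13.
Correct: flip bit 13 of r = 010101011110100 to get c = 010101011110000.


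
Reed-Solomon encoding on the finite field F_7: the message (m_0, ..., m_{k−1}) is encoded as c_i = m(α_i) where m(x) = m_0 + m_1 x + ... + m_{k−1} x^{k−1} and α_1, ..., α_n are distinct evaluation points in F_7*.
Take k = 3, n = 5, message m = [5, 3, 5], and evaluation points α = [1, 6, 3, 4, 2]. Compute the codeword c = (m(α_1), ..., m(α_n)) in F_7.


c = [6, 0, 3, 6, 3]

Message polynomial: m(x) = 5 + 3·x + 5·x^2 (mod 7).
For each evaluation point α_i, compute m(α_i) mod 7:
  α_1 = 1: Horner steps 5 → 1 → 6, so m(1) = 6.
  α_2 = 6: Horner steps 5 → 5 → 0, so m(6) = 0.
  α_3 = 3: Horner steps 5 → 4 → 3, so m(3) = 3.
  α_4 = 4: Horner steps 5 → 2 → 6, so m(4) = 6.
  α_5 = 2: Horner steps 5 → 6 → 3, so m(2) = 3.
Codeword c = [6, 0, 3, 6, 3] ∈ F_7^5.


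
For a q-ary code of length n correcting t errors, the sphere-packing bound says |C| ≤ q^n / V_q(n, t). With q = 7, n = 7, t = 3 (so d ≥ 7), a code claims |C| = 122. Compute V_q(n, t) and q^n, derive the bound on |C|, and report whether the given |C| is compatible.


V_q(n, t) = 8359, q^n = 823543, Hamming bound = 98, |C| = 122 > bound (violated).

Step 1: Compute V_q(n, t) = Σ_{j=0}^3 C(n, j) (q−1)^j.
  j = 0: C(7,0)·(6)^0 = 1·1 = 1.
  j = 1: C(7,1)·(6)^1 = 7·6 = 42.
  j = 2: C(7,2)·(6)^2 = 21·36 = 756.
  j = 3: C(7,3)·(6)^3 = 35·216 = 7560.
  V_q(n, t) = 1 + 42 + 756 + 7560 = 8359.
Step 2: q^n = 7^7 = 823543.
Step 3: Hamming bound ⌊q^n / V_q(n,t)⌋ = ⌊823543/8359⌋ = 98.
Step 4: Compare |C| = 122 to 98: violated.
The claimed |C| lies above the Hamming bound, so no 7-ary code of length 7 with d ≥ 7 can have 122 codewords.


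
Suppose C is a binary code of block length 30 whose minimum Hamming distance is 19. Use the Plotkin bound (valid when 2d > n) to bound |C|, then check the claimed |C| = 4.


Plotkin bound M ≤ 4; given |C| = 4 ≤ bound (satisfied).

Check applicability: 2d = 38, n = 30.
2d − n = 8 > 0, so Plotkin applies.
Compute d/(2d−n) = 19/8 ≈ 2.3750.
⌊d/(2d−n)⌋ = 2.
Plotkin bound: M ≤ 2·2 = 4.
Given |C| = 4, check: satisfied.
This |C| is at the Plotkin bound.


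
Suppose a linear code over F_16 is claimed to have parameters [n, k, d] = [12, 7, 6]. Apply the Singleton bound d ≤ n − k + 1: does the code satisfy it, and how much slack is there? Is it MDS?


Singleton RHS = n − k + 1 = 6, slack = 0, bound satisfied, MDS.

Singleton bound: d ≤ n − k + 1.
Here n = 12, k = 7, so n − k + 1 = 6.
Given d = 6, check d ≤ 6: YES.
Slack = (n − k + 1) − d = 0.
The code is MDS (slack = 0).
Description: the claimed parameters are [12, 7, 6]_16; such a code would be MDS (meets Singleton bound).


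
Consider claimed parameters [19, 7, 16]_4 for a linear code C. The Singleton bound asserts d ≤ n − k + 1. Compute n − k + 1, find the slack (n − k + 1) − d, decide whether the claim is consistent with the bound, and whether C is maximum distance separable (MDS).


Singleton RHS = n − k + 1 = 13, slack = -3, bound violated (no such code; not MDS).

Singleton bound: d ≤ n − k + 1.
Here n = 19, k = 7, so n − k + 1 = 13.
Given d = 16, check d ≤ 13: NO.
Slack = (n − k + 1) − d = -3.
The slack is negative: d = 16 exceeds n − k + 1 = 13 by 3, so the Singleton bound is violated and no linear [19, 7, 16]_4 code can exist. In particular it is not MDS (MDS requires d = n − k + 1 exactly).
Description: the claimed parameters are [19, 7, 16]_4; such a code would be impossible (violates the Singleton bound).


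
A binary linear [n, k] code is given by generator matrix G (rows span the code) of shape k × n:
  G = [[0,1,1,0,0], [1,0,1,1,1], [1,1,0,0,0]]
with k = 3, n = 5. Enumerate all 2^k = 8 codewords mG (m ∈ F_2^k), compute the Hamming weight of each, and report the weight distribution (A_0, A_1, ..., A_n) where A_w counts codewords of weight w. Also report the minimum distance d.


Weight distribution: A_0 = 1, A_2 = 4, A_4 = 3. Minimum distance d = 2.

Enumerate all 2^3 = 8 messages m ∈ F_2^3.
For each, compute codeword c = mG in F_2^5, then tally its weight.
  m = 000 → c = 00000, weight = 0.
  m = 100 → c = 01100, weight = 2.
  m = 010 → c = 10111, weight = 4.
  m = 110 → c = 11011, weight = 4.
  m = 001 → c = 11000, weight = 2.
  m = 101 → c = 10100, weight = 2.
  m = 011 → c = 01111, weight = 4.
  m = 111 → c = 00011, weight = 2.
Tally weights:
  weight 0: 1 codewords.
  weight 2: 4 codewords.
  weight 4: 3 codewords.
Minimum distance d = smallest w > 0 with A_w > 0 = 2.
Sanity: Σ A_w = 8 = 2^3 = 8 ✓.


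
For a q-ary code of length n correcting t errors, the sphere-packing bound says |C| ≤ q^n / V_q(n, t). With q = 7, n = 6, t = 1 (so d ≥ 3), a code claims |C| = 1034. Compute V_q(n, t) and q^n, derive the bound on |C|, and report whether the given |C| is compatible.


V_q(n, t) = 37, q^n = 117649, Hamming bound = 3179, |C| = 1034 ≤ bound (satisfied).

Step 1: Compute V_q(n, t) = Σ_{j=0}^1 C(n, j) (q−1)^j.
  j = 0: C(6,0)·(6)^0 = 1·1 = 1.
  j = 1: C(6,1)·(6)^1 = 6·6 = 36.
  V_q(n, t) = 1 + 36 = 37.
Step 2: q^n = 7^6 = 117649.
Step 3: Hamming bound ⌊q^n / V_q(n,t)⌋ = ⌊117649/37⌋ = 3179.
Step 4: Compare |C| = 1034 to 3179: satisfied.
The claimed |C| lies below the Hamming bound.


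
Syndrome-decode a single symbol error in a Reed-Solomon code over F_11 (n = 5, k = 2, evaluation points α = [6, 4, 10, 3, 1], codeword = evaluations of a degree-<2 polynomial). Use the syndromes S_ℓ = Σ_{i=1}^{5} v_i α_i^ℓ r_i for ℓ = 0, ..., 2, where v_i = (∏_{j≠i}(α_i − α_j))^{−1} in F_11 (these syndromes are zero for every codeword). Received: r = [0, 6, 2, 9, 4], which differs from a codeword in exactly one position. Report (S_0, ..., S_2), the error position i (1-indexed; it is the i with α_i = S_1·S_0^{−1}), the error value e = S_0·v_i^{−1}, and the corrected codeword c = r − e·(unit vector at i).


S = (5, 6, 5), error at position 3, error magnitude e = 3, c = [0, 6, 10, 9, 4].

Step 1: column multipliers v_i = (∏_{j≠i}(α_i − α_j))^{−1} mod 11.
  i = 1 (α = 6): (6−4)(6−10)(6−3)(6−1) = 2·(−4)·3·5 = −120 ≡ 1, so v_1 = 1^{−1} = 1 (mod 11).
  i = 2 (α = 4): (4−6)(4−10)(4−3)(4−1) = (−2)·(−6)·1·3 = 36 ≡ 3, so v_2 = 3^{−1} = 4 (mod 11).
  i = 3 (α = 10): (10−6)(10−4)(10−3)(10−1) = 4·6·7·9 = 1512 ≡ 5, so v_3 = 5^{−1} = 9 (mod 11).
  i = 4 (α = 3): (3−6)(3−4)(3−10)(3−1) = (−3)·(−1)·(−7)·2 = −42 ≡ 2, so v_4 = 2^{−1} = 6 (mod 11).
  i = 5 (α = 1): (1−6)(1−4)(1−10)(1−3) = (−5)·(−3)·(−9)·(−2) = 270 ≡ 6, so v_5 = 6^{−1} = 2 (mod 11).
  v = [1, 4, 9, 6, 2].
Step 2: syndromes of r = [0, 6, 2, 9, 4] (all sums mod 11).
  S_0 = Σ v_i r_i = 1·0 + 4·6 + 9·2 + 6·9 + 2·4 = 104 ≡ 5.
  S_1 = Σ v_i α_i r_i = 1·6·0 + 4·4·6 + 9·10·2 + 6·3·9 + 2·1·4 = 446 ≡ 6.
  α_i^2 mod 11 = [3, 5, 1, 9, 1].
  S_2 = Σ v_i α_i^2 r_i = 1·3·0 + 4·5·6 + 9·1·2 + 6·9·9 + 2·1·4 = 632 ≡ 5.
  S = (5, 6, 5) ≠ 0, so r is not a codeword (an error is present).
Step 3: locate the error. For a single error e at position i, S_ℓ = v_i·e·α_i^ℓ, so α_err = S_1/S_0.
  S_0^{−1} = 5^{−1} = 9 (mod 11), so α_err = 6·9 = 54 ≡ 10 = α_3. Error position i = 3.
  Consistency check: S_2/S_1 = 5·2 = 10 ≡ 10 = α_err ✓ (single-error assumption holds).
Step 4: error magnitude e = S_0/v_3 = S_0·∏_{j≠3}(α_3 − α_j) = 5·5 = 25 ≡ 3 (mod 11).
Step 5: correct position 3: c_3 = r_3 − e = 2 − 3 ≡ 10 (mod 11). Hence c = [0, 6, 10, 9, 4].
  Check: interpolating c through the α_i gives m(x) = 7 + 8·x (degree < 2) with m(α_i) = c_i for every i, so c is indeed a codeword.


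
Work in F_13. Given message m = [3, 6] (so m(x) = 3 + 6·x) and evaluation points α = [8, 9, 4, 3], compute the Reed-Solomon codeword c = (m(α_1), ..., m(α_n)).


c = [12, 5, 1, 8]

Message polynomial: m(x) = 3 + 6·x (mod 13).
For each evaluation point α_i, compute m(α_i) mod 13:
  α_1 = 8: Horner steps 6 → 12, so m(8) = 12.
  α_2 = 9: Horner steps 6 → 5, so m(9) = 5.
  α_3 = 4: Horner steps 6 → 1, so m(4) = 1.
  α_4 = 3: Horner steps 6 → 8, so m(3) = 8.
Codeword c = [12, 5, 1, 8] ∈ F_13^4.


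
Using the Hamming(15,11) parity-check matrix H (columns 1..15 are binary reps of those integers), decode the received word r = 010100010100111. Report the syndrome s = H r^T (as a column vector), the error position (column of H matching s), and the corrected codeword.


s = (1, 0, 0, 0)^T, error position = 8, corrected codeword c = 010100000100111

Compute s = H r^T mod 2 one row at a time:
  s_1 = 1 + 0 + 1 + 0 + 0 + 1 + 1 + 1 = 5 ≡ 1 (mod 2).
  s_2 = 1 + 0 + 0 + 0 + 0 + 1 + 1 + 1 = 4 ≡ 0 (mod 2).
  s_3 = 1 + 0 + 0 + 0 + 1 + 0 + 1 + 1 = 4 ≡ 0 (mod 2).
  s_4 = 0 + 0 + 0 + 0 + 0 + 0 + 1 + 1 = 2 ≡ 0 (mod 2).
s = (1, 0, 0, 0)^T — this equals column 8 of H (binary 1000), so error is at position 8.
Correct: flip bit 8 of r = 010100010100111 to get c = 010100000100111.


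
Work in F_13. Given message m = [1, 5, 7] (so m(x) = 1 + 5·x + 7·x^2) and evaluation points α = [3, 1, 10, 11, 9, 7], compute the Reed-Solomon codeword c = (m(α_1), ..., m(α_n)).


c = [1, 0, 10, 6, 2, 2]

Message polynomial: m(x) = 1 + 5·x + 7·x^2 (mod 13).
For each evaluation point α_i, compute m(α_i) mod 13:
  α_1 = 3: Horner steps 7 → 0 → 1, so m(3) = 1.
  α_2 = 1: Horner steps 7 → 12 → 0, so m(1) = 0.
  α_3 = 10: Horner steps 7 → 10 → 10, so m(10) = 10.
  α_4 = 11: Horner steps 7 → 4 → 6, so m(11) = 6.
  α_5 = 9: Horner steps 7 → 3 → 2, so m(9) = 2.
  α_6 = 7: Horner steps 7 → 2 → 2, so m(7) = 2.
Codeword c = [1, 0, 10, 6, 2, 2] ∈ F_13^6.


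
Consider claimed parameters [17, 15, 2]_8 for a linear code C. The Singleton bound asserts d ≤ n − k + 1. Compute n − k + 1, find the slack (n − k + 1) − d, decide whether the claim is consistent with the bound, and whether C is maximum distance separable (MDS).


Singleton RHS = n − k + 1 = 3, slack = 1, bound satisfied, not MDS.

Singleton bound: d ≤ n − k + 1.
Here n = 17, k = 15, so n − k + 1 = 3.
Given d = 2, check d ≤ 3: YES.
Slack = (n − k + 1) − d = 1.
The code is NOT MDS (slack = 1 > 0).
Description: the claimed parameters are [17, 15, 2]_8; such a code would be non-MDS.


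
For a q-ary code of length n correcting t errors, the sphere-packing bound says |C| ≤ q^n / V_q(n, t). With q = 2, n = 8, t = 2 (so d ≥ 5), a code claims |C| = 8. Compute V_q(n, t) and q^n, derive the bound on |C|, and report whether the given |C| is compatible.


V_q(n, t) = 37, q^n = 256, Hamming bound = 6, |C| = 8 > bound (violated).

Step 1: Compute V_q(n, t) = Σ_{j=0}^2 C(n, j) (q−1)^j.
  j = 0: C(8,0)·(1)^0 = 1·1 = 1.
  j = 1: C(8,1)·(1)^1 = 8·1 = 8.
  j = 2: C(8,2)·(1)^2 = 28·1 = 28.
  V_q(n, t) = 1 + 8 + 28 = 37.
Step 2: q^n = 2^8 = 256.
Step 3: Hamming bound ⌊q^n / V_q(n,t)⌋ = ⌊256/37⌋ = 6.
Step 4: Compare |C| = 8 to 6: violated.
The claimed |C| lies above the Hamming bound, so no 2-ary code of length 8 with d ≥ 5 can have 8 codewords.


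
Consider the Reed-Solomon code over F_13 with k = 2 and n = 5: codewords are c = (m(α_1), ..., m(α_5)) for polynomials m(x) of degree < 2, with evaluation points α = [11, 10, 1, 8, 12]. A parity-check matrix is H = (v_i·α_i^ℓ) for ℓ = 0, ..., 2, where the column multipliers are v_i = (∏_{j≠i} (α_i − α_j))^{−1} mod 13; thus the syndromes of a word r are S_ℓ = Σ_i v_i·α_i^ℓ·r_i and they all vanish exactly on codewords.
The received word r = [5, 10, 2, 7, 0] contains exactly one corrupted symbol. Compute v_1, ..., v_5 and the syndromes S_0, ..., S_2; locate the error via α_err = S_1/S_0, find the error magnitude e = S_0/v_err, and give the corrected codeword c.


S = (12, 12, 12), error at position 3, error magnitude e = 12, c = [5, 10, 3, 7, 0].

Step 1: column multipliers v_i = (∏_{j≠i}(α_i − α_j))^{−1} mod 13.
  i = 1 (α = 11): (11−10)(11−1)(11−8)(11−12) = 1·10·3·(−1) = −30 ≡ 9, so v_1 = 9^{−1} = 3 (mod 13).
  i = 2 (α = 10): (10−11)(10−1)(10−8)(10−12) = (−1)·9·2·(−2) = 36 ≡ 10, so v_2 = 10^{−1} = 4 (mod 13).
  i = 3 (α = 1): (1−11)(1−10)(1−8)(1−12) = (−10)·(−9)·(−7)·(−11) = 6930 ≡ 1, so v_3 = 1^{−1} = 1 (mod 13).
  i = 4 (α = 8): (8−11)(8−10)(8−1)(8−12) = (−3)·(−2)·7·(−4) = −168 ≡ 1, so v_4 = 1^{−1} = 1 (mod 13).
  i = 5 (α = 12): (12−11)(12−10)(12−1)(12−8) = 1·2·11·4 = 88 ≡ 10, so v_5 = 10^{−1} = 4 (mod 13).
  v = [3, 4, 1, 1, 4].
Step 2: syndromes of r = [5, 10, 2, 7, 0] (all sums mod 13).
  S_0 = Σ v_i r_i = 3·5 + 4·10 + 1·2 + 1·7 + 4·0 = 64 ≡ 12.
  S_1 = Σ v_i α_i r_i = 3·11·5 + 4·10·10 + 1·1·2 + 1·8·7 + 4·12·0 = 623 ≡ 12.
  α_i^2 mod 13 = [4, 9, 1, 12, 1].
  S_2 = Σ v_i α_i^2 r_i = 3·4·5 + 4·9·10 + 1·1·2 + 1·12·7 + 4·1·0 = 506 ≡ 12.
  S = (12, 12, 12) ≠ 0, so r is not a codeword (an error is present).
Step 3: locate the error. For a single error e at position i, S_ℓ = v_i·e·α_i^ℓ, so α_err = S_1/S_0.
  S_0^{−1} = 12^{−1} = 12 (mod 13), so α_err = 12·12 = 144 ≡ 1 = α_3. Error position i = 3.
  Consistency check: S_2/S_1 = 12·12 = 144 ≡ 1 = α_err ✓ (single-error assumption holds).
Step 4: error magnitude e = S_0/v_3 = S_0·∏_{j≠3}(α_3 − α_j) = 12·1 = 12 ≡ 12 (mod 13).
Step 5: correct position 3: c_3 = r_3 − e = 2 − 12 ≡ 3 (mod 13). Hence c = [5, 10, 3, 7, 0].
  Check: interpolating c through the α_i gives m(x) = 8 + 8·x (degree < 2) with m(α_i) = c_i for every i, so c is indeed a codeword.


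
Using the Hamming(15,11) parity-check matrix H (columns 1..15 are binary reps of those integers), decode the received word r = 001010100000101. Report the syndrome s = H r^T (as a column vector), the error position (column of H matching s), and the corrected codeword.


s = (0, 0, 1, 1)^T, error position = 3, corrected codeword c = 000010100000101

Compute s = H r^T mod 2 one row at a time:
  s_1 = 0 + 0 + 0 + 0 + 0 + 1 + 0 + 1 = 2 ≡ 0 (mod 2).
  s_2 = 0 + 1 + 0 + 1 + 0 + 1 + 0 + 1 = 4 ≡ 0 (mod 2).
  s_3 = 0 + 1 + 0 + 1 + 0 + 0 + 0 + 1 = 3 ≡ 1 (mod 2).
  s_4 = 0 + 1 + 1 + 1 + 0 + 0 + 1 + 1 = 5 ≡ 1 (mod 2).
s = (0, 0, 1, 1)^T — this equals column 3 of H (binary 0011), so error is at position 3.
Correct: flip bit 3 of r = 001010100000101 to get c = 000010100000101.


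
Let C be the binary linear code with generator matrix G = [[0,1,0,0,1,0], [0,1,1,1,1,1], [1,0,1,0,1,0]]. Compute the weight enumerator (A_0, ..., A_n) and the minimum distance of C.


Weight distribution: A_0 = 1, A_2 = 1, A_3 = 3, A_4 = 2, A_5 = 1. Minimum distance d = 2.

Enumerate all 2^3 = 8 messages m ∈ F_2^3.
For each, compute codeword c = mG in F_2^6, then tally its weight.
  m = 000 → c = 000000, weight = 0.
  m = 100 → c = 010010, weight = 2.
  m = 010 → c = 011111, weight = 5.
  m = 110 → c = 001101, weight = 3.
  m = 001 → c = 101010, weight = 3.
  m = 101 → c = 111000, weight = 3.
  m = 011 → c = 110101, weight = 4.
  m = 111 → c = 100111, weight = 4.
Tally weights:
  weight 0: 1 codewords.
  weight 2: 1 codewords.
  weight 3: 3 codewords.
  weight 4: 2 codewords.
  weight 5: 1 codewords.
Minimum distance d = smallest w > 0 with A_w > 0 = 2.
Sanity: Σ A_w = 8 = 2^3 = 8 ✓.


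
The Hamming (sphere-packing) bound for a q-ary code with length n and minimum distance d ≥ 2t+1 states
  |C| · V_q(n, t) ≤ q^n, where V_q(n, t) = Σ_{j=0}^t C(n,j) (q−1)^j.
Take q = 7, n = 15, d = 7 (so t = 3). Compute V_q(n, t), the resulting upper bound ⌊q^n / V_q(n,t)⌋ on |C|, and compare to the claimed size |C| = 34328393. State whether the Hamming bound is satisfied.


V_q(n, t) = 102151, q^n = 4747561509943, Hamming bound = 46475918, |C| = 34328393 ≤ bound (satisfied).

Step 1: Compute V_q(n, t) = Σ_{j=0}^3 C(n, j) (q−1)^j.
  j = 0: C(15,0)·(6)^0 = 1·1 = 1.
  j = 1: C(15,1)·(6)^1 = 15·6 = 90.
  j = 2: C(15,2)·(6)^2 = 105·36 = 3780.
  j = 3: C(15,3)·(6)^3 = 455·216 = 98280.
  V_q(n, t) = 1 + 90 + 3780 + 98280 = 102151.
Step 2: q^n = 7^15 = 4747561509943.
Step 3: Hamming bound ⌊q^n / V_q(n,t)⌋ = ⌊4747561509943/102151⌋ = 46475918.
Step 4: Compare |C| = 34328393 to 46475918: satisfied.
The claimed |C| lies below the Hamming bound.


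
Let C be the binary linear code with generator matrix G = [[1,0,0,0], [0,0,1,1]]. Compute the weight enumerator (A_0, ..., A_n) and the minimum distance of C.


Weight distribution: A_0 = 1, A_1 = 1, A_2 = 1, A_3 = 1. Minimum distance d = 1.

Enumerate all 2^2 = 4 messages m ∈ F_2^2.
For each, compute codeword c = mG in F_2^4, then tally its weight.
  m = 00 → c = 0000, weight = 0.
  m = 10 → c = 1000, weight = 1.
  m = 01 → c = 0011, weight = 2.
  m = 11 → c = 1011, weight = 3.
Tally weights:
  weight 0: 1 codewords.
  weight 1: 1 codewords.
  weight 2: 1 codewords.
  weight 3: 1 codewords.
Minimum distance d = smallest w > 0 with A_w > 0 = 1.
Sanity: Σ A_w = 4 = 2^2 = 4 ✓.


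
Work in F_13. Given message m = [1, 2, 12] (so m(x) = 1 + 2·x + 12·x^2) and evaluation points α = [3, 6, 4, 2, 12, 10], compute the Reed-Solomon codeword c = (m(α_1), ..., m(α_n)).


c = [11, 3, 6, 1, 11, 12]

Message polynomial: m(x) = 1 + 2·x + 12·x^2 (mod 13).
For each evaluation point α_i, compute m(α_i) mod 13:
  α_1 = 3: Horner steps 12 → 12 → 11, so m(3) = 11.
  α_2 = 6: Horner steps 12 → 9 → 3, so m(6) = 3.
  α_3 = 4: Horner steps 12 → 11 → 6, so m(4) = 6.
  α_4 = 2: Horner steps 12 → 0 → 1, so m(2) = 1.
  α_5 = 12: Horner steps 12 → 3 → 11, so m(12) = 11.
  α_6 = 10: Horner steps 12 → 5 → 12, so m(10) = 12.
Codeword c = [11, 3, 6, 1, 11, 12] ∈ F_13^6.


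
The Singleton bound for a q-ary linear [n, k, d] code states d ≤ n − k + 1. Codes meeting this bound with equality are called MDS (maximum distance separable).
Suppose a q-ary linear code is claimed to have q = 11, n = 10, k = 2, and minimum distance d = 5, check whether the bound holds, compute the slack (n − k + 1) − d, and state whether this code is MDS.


Singleton RHS = n − k + 1 = 9, slack = 4, bound satisfied, not MDS.

Singleton bound: d ≤ n − k + 1.
Here n = 10, k = 2, so n − k + 1 = 9.
Given d = 5, check d ≤ 9: YES.
Slack = (n − k + 1) − d = 4.
The code is NOT MDS (slack = 4 > 0).
Description: the claimed parameters are [10, 2, 5]_11; such a code would be non-MDS.


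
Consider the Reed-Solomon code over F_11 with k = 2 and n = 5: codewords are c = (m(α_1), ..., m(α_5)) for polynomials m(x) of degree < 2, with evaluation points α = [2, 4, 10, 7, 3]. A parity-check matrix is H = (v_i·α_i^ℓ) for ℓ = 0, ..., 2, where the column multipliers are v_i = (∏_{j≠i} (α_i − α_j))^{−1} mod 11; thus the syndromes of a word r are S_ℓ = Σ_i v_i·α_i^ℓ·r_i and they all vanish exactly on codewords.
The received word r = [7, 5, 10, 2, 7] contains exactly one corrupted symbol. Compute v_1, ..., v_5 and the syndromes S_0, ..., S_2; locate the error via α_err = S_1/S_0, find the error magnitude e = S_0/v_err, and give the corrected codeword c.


S = (9, 5, 4), error at position 5, error magnitude e = 1, c = [7, 5, 10, 2, 6].

Step 1: column multipliers v_i = (∏_{j≠i}(α_i − α_j))^{−1} mod 11.
  i = 1 (α = 2): (2−4)(2−10)(2−7)(2−3) = (−2)·(−8)·(−5)·(−1) = 80 ≡ 3, so v_1 = 3^{−1} = 4 (mod 11).
  i = 2 (α = 4): (4−2)(4−10)(4−7)(4−3) = 2·(−6)·(−3)·1 = 36 ≡ 3, so v_2 = 3^{−1} = 4 (mod 11).
  i = 3 (α = 10): (10−2)(10−4)(10−7)(10−3) = 8·6·3·7 = 1008 ≡ 7, so v_3 = 7^{−1} = 8 (mod 11).
  i = 4 (α = 7): (7−2)(7−4)(7−10)(7−3) = 5·3·(−3)·4 = −180 ≡ 7, so v_4 = 7^{−1} = 8 (mod 11).
  i = 5 (α = 3): (3−2)(3−4)(3−10)(3−7) = 1·(−1)·(−7)·(−4) = −28 ≡ 5, so v_5 = 5^{−1} = 9 (mod 11).
  v = [4, 4, 8, 8, 9].
Step 2: syndromes of r = [7, 5, 10, 2, 7] (all sums mod 11).
  S_0 = Σ v_i r_i = 4·7 + 4·5 + 8·10 + 8·2 + 9·7 = 207 ≡ 9.
  S_1 = Σ v_i α_i r_i = 4·2·7 + 4·4·5 + 8·10·10 + 8·7·2 + 9·3·7 = 1237 ≡ 5.
  α_i^2 mod 11 = [4, 5, 1, 5, 9].
  S_2 = Σ v_i α_i^2 r_i = 4·4·7 + 4·5·5 + 8·1·10 + 8·5·2 + 9·9·7 = 939 ≡ 4.
  S = (9, 5, 4) ≠ 0, so r is not a codeword (an error is present).
Step 3: locate the error. For a single error e at position i, S_ℓ = v_i·e·α_i^ℓ, so α_err = S_1/S_0.
  S_0^{−1} = 9^{−1} = 5 (mod 11), so α_err = 5·5 = 25 ≡ 3 = α_5. Error position i = 5.
  Consistency check: S_2/S_1 = 4·9 = 36 ≡ 3 = α_err ✓ (single-error assumption holds).
Step 4: error magnitude e = S_0/v_5 = S_0·∏_{j≠5}(α_5 − α_j) = 9·5 = 45 ≡ 1 (mod 11).
Step 5: correct position 5: c_5 = r_5 − e = 7 − 1 ≡ 6 (mod 11). Hence c = [7, 5, 10, 2, 6].
  Check: interpolating c through the α_i gives m(x) = 9 + 10·x (degree < 2) with m(α_i) = c_i for every i, so c is indeed a codeword.


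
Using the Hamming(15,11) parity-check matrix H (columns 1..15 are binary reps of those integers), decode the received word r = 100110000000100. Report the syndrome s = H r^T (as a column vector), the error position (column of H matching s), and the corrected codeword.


s = (1, 1, 0, 1)^T, error position = 13, corrected codeword c = 100110000000000

Compute s = H r^T mod 2 one row at a time:
  s_1 = 0 + 0 + 0 + 0 + 0 + 1 + 0 + 0 = 1 ≡ 1 (mod 2).
  s_2 = 1 + 1 + 0 + 0 + 0 + 1 + 0 + 0 = 3 ≡ 1 (mod 2).
  s_3 = 0 + 0 + 0 + 0 + 0 + 0 + 0 + 0 = 0 ≡ 0 (mod 2).
  s_4 = 1 + 0 + 1 + 0 + 0 + 0 + 1 + 0 = 3 ≡ 1 (mod 2).
s = (1, 1, 0, 1)^T — this equals column 13 of H (binary 1101), so error is at position 13.
Correct: flip bit 13 of r = 100110000000100 to get c = 100110000000000.


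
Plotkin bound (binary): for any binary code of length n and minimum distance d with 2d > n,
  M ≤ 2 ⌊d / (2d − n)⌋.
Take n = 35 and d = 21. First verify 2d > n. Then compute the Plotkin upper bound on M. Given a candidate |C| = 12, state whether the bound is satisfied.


Plotkin bound M ≤ 6; given |C| = 12 > bound (violated).

Check applicability: 2d = 42, n = 35.
2d − n = 7 > 0, so Plotkin applies.
Compute d/(2d−n) = 21/7 ≈ 3.0000.
⌊d/(2d−n)⌋ = 3.
Plotkin bound: M ≤ 2·3 = 6.
Given |C| = 12, check: VIOLATED.
This |C| is above the Plotkin bound, so no binary code with n = 35, d = 21 and 12 codewords exists.


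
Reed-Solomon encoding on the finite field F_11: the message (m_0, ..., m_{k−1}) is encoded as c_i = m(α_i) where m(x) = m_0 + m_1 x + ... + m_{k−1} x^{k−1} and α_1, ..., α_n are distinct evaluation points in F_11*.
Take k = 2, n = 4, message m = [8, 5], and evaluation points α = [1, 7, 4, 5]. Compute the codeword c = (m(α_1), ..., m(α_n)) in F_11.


c = [2, 10, 6, 0]

Message polynomial: m(x) = 8 + 5·x (mod 11).
For each evaluation point α_i, compute m(α_i) mod 11:
  α_1 = 1: Horner steps 5 → 2, so m(1) = 2.
  α_2 = 7: Horner steps 5 → 10, so m(7) = 10.
  α_3 = 4: Horner steps 5 → 6, so m(4) = 6.
  α_4 = 5: Horner steps 5 → 0, so m(5) = 0.
Codeword c = [2, 10, 6, 0] ∈ F_11^4.


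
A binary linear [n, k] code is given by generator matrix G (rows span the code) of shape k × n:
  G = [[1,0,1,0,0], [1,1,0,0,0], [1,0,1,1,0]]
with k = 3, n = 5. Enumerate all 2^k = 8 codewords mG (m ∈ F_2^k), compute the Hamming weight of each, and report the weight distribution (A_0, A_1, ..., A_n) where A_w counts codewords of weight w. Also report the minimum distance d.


Weight distribution: A_0 = 1, A_1 = 1, A_2 = 3, A_3 = 3. Minimum distance d = 1.

Enumerate all 2^3 = 8 messages m ∈ F_2^3.
For each, compute codeword c = mG in F_2^5, then tally its weight.
  m = 000 → c = 00000, weight = 0.
  m = 100 → c = 10100, weight = 2.
  m = 010 → c = 11000, weight = 2.
  m = 110 → c = 01100, weight = 2.
  m = 001 → c = 10110, weight = 3.
  m = 101 → c = 00010, weight = 1.
  m = 011 → c = 01110, weight = 3.
  m = 111 → c = 11010, weight = 3.
Tally weights:
  weight 0: 1 codewords.
  weight 1: 1 codewords.
  weight 2: 3 codewords.
  weight 3: 3 codewords.
Minimum distance d = smallest w > 0 with A_w > 0 = 1.
Sanity: Σ A_w = 8 = 2^3 = 8 ✓.


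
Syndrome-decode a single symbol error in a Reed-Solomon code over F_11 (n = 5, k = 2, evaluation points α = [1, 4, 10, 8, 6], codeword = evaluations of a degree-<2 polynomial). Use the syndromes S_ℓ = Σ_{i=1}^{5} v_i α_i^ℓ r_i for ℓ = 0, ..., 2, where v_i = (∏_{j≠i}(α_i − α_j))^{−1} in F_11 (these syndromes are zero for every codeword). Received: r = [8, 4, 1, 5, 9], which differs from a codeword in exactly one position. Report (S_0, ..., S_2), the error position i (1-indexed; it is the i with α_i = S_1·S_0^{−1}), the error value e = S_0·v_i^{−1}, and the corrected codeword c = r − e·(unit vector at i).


S = (9, 3, 1), error at position 2, error magnitude e = 2, c = [8, 2, 1, 5, 9].

Step 1: column multipliers v_i = (∏_{j≠i}(α_i − α_j))^{−1} mod 11.
  i = 1 (α = 1): (1−4)(1−10)(1−8)(1−6) = (−3)·(−9)·(−7)·(−5) = 945 ≡ 10, so v_1 = 10^{−1} = 10 (mod 11).
  i = 2 (α = 4): (4−1)(4−10)(4−8)(4−6) = 3·(−6)·(−4)·(−2) = −144 ≡ 10, so v_2 = 10^{−1} = 10 (mod 11).
  i = 3 (α = 10): (10−1)(10−4)(10−8)(10−6) = 9·6·2·4 = 432 ≡ 3, so v_3 = 3^{−1} = 4 (mod 11).
  i = 4 (α = 8): (8−1)(8−4)(8−10)(8−6) = 7·4·(−2)·2 = −112 ≡ 9, so v_4 = 9^{−1} = 5 (mod 11).
  i = 5 (α = 6): (6−1)(6−4)(6−10)(6−8) = 5·2·(−4)·(−2) = 80 ≡ 3, so v_5 = 3^{−1} = 4 (mod 11).
  v = [10, 10, 4, 5, 4].
Step 2: syndromes of r = [8, 4, 1, 5, 9] (all sums mod 11).
  S_0 = Σ v_i r_i = 10·8 + 10·4 + 4·1 + 5·5 + 4·9 = 185 ≡ 9.
  S_1 = Σ v_i α_i r_i = 10·1·8 + 10·4·4 + 4·10·1 + 5·8·5 + 4·6·9 = 696 ≡ 3.
  α_i^2 mod 11 = [1, 5, 1, 9, 3].
  S_2 = Σ v_i α_i^2 r_i = 10·1·8 + 10·5·4 + 4·1·1 + 5·9·5 + 4·3·9 = 617 ≡ 1.
  S = (9, 3, 1) ≠ 0, so r is not a codeword (an error is present).
Step 3: locate the error. For a single error e at position i, S_ℓ = v_i·e·α_i^ℓ, so α_err = S_1/S_0.
  S_0^{−1} = 9^{−1} = 5 (mod 11), so α_err = 3·5 = 15 ≡ 4 = α_2. Error position i = 2.
  Consistency check: S_2/S_1 = 1·4 = 4 ≡ 4 = α_err ✓ (single-error assumption holds).
Step 4: error magnitude e = S_0/v_2 = S_0·∏_{j≠2}(α_2 − α_j) = 9·10 = 90 ≡ 2 (mod 11).
Step 5: correct position 2: c_2 = r_2 − e = 4 − 2 ≡ 2 (mod 11). Hence c = [8, 2, 1, 5, 9].
  Check: interpolating c through the α_i gives m(x) = 10 + 9·x (degree < 2) with m(α_i) = c_i for every i, so c is indeed a codeword.


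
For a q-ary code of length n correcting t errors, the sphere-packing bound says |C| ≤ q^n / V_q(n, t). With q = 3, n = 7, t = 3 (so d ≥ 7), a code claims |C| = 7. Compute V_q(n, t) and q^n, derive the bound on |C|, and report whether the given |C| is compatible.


V_q(n, t) = 379, q^n = 2187, Hamming bound = 5, |C| = 7 > bound (violated).

Step 1: Compute V_q(n, t) = Σ_{j=0}^3 C(n, j) (q−1)^j.
  j = 0: C(7,0)·(2)^0 = 1·1 = 1.
  j = 1: C(7,1)·(2)^1 = 7·2 = 14.
  j = 2: C(7,2)·(2)^2 = 21·4 = 84.
  j = 3: C(7,3)·(2)^3 = 35·8 = 280.
  V_q(n, t) = 1 + 14 + 84 + 280 = 379.
Step 2: q^n = 3^7 = 2187.
Step 3: Hamming bound ⌊q^n / V_q(n,t)⌋ = ⌊2187/379⌋ = 5.
Step 4: Compare |C| = 7 to 5: violated.
The claimed |C| lies above the Hamming bound, so no 3-ary code of length 7 with d ≥ 7 can have 7 codewords.


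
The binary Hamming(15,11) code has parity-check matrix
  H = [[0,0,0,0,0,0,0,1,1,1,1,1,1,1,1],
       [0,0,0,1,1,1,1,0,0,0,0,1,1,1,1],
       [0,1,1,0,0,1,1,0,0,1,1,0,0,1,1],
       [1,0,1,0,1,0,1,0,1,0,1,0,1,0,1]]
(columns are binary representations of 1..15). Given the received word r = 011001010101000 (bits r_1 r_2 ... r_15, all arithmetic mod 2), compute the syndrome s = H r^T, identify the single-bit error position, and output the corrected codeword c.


s = (1, 0, 0, 1)^T, error position = 9, corrected codeword c = 011001011101000

Compute s = H r^T mod 2 one row at a time:
  s_1 = 1 + 0 + 1 + 0 + 1 + 0 + 0 + 0 = 3 ≡ 1 (mod 2).
  s_2 = 0 + 0 + 1 + 0 + 1 + 0 + 0 + 0 = 2 ≡ 0 (mod 2).
  s_3 = 1 + 1 + 1 + 0 + 1 + 0 + 0 + 0 = 4 ≡ 0 (mod 2).
  s_4 = 0 + 1 + 0 + 0 + 0 + 0 + 0 + 0 = 1 ≡ 1 (mod 2).
s = (1, 0, 0, 1)^T — this equals column 9 of H (binary 1001), so error is at position 9.
Correct: flip bit 9 of r = 011001010101000 to get c = 011001011101000.
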